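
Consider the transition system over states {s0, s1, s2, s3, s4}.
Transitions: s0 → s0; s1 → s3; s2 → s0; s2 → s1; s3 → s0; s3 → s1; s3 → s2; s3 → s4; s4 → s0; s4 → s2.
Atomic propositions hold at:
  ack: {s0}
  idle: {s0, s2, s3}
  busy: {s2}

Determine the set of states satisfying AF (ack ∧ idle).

Sat(ack ∧ idle) = {s0}
AF (ack ∧ idle): least fixpoint, start Z0 = {s0}, add states with every successor in Z. Already a fixed point.
Sat(AF (ack ∧ idle)) = {s0}

{s0}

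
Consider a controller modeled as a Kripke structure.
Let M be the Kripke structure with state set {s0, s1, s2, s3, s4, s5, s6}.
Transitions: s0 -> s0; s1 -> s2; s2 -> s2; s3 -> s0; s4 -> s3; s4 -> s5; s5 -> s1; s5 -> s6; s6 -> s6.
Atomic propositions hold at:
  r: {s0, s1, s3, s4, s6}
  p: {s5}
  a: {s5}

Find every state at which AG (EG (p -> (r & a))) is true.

Sat(r & a) = ∅
Sat(p -> (r & a)) = {s0, s1, s2, s3, s4, s6}
EG (p -> (r & a)): greatest fixpoint, start Z0 = {s0, s1, s2, s3, s4, s6}, keep only states in Sat with some successor in Z. Already a fixed point.
Sat(EG (p -> (r & a))) = {s0, s1, s2, s3, s4, s6}
AG (EG (p -> (r & a))): greatest fixpoint, start Z0 = {s0, s1, s2, s3, s4, s6}, keep only states in Sat with every successor in Z. Z1 = {s0, s1, s2, s3, s6}; fixed.
Sat(AG (EG (p -> (r & a)))) = {s0, s1, s2, s3, s6}

{s0, s1, s2, s3, s6}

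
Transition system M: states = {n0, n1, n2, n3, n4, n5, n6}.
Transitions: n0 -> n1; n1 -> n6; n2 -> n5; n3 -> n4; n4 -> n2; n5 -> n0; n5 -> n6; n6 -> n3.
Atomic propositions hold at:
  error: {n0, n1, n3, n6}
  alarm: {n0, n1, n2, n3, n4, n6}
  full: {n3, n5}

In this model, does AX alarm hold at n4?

Yes

Sat(AX alarm) = {s : every successor in {n0, n1, n2, n3, n4, n6}} = {n0, n1, n3, n4, n5, n6}
n4 ∈ Sat(AX alarm) = {n0, n1, n3, n4, n5, n6}, so the formula holds at n4.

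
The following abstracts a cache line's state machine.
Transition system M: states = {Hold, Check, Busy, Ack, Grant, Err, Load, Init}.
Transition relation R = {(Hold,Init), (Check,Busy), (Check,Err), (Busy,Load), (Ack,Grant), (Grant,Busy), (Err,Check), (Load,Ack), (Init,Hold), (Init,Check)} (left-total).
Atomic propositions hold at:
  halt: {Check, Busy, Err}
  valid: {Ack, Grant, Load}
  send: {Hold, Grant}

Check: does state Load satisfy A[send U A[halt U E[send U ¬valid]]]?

Sat(¬valid) = {Hold, Check, Busy, Err, Init}
E[send U ¬valid]: least fixpoint, start Z0 = Sat(¬valid) = {Hold, Check, Busy, Err, Init}, add states in Sat(send) with some successor in Z. Z1 = {Hold, Check, Busy, Grant, Err, Init}; fixed.
Sat(E[send U ¬valid]) = {Hold, Check, Busy, Grant, Err, Init}
A[halt U E[send U ¬valid]]: least fixpoint, start Z0 = Sat(E[send U ¬valid]) = {Hold, Check, Busy, Grant, Err, Init}, add states in Sat(halt) with every successor in Z. Already a fixed point.
Sat(A[halt U E[send U ¬valid]]) = {Hold, Check, Busy, Grant, Err, Init}
A[send U A[halt U E[send U ¬valid]]]: least fixpoint, start Z0 = Sat(A[halt U E[send U ¬valid]]) = {Hold, Check, Busy, Grant, Err, Init}, add states in Sat(send) with every successor in Z. Already a fixed point.
Sat(A[send U A[halt U E[send U ¬valid]]]) = {Hold, Check, Busy, Grant, Err, Init}
Load ∉ Sat(A[send U A[halt U E[send U ¬valid]]]) = {Hold, Check, Busy, Grant, Err, Init}, so the formula does not hold at Load.

No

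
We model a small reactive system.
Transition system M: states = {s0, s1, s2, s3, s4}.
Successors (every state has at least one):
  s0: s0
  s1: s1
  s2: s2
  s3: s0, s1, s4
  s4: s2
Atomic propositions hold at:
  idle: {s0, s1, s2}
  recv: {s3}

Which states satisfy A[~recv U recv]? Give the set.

{s3}

Sat(~recv) = {s0, s1, s2, s4}
A[~recv U recv]: least fixpoint, start Z0 = Sat(recv) = {s3}, add states in Sat(~recv) with every successor in Z. Already a fixed point.
Sat(A[~recv U recv]) = {s3}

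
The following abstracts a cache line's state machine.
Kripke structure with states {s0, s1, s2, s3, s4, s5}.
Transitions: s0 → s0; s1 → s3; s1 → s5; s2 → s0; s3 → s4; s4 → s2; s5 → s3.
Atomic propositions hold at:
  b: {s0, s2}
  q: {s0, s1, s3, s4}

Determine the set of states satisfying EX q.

Sat(EX q) = {s : some successor in {s0, s1, s3, s4}} = {s0, s1, s2, s3, s5}

{s0, s1, s2, s3, s5}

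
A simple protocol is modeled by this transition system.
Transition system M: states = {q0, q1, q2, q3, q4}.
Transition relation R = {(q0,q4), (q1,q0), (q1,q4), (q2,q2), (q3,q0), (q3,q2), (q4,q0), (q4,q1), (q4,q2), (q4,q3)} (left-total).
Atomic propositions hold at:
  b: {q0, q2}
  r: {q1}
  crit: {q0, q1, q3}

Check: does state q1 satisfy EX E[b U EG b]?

EG b: greatest fixpoint, start Z0 = {q0, q2}, keep only states in Sat with some successor in Z. Z1 = {q2}; fixed.
Sat(EG b) = {q2}
E[b U EG b]: least fixpoint, start Z0 = Sat(EG b) = {q2}, add states in Sat(b) with some successor in Z. Already a fixed point.
Sat(E[b U EG b]) = {q2}
Sat(EX E[b U EG b]) = {s : some successor in {q2}} = {q2, q3, q4}
q1 ∉ Sat(EX E[b U EG b]) = {q2, q3, q4}, so the formula does not hold at q1.

No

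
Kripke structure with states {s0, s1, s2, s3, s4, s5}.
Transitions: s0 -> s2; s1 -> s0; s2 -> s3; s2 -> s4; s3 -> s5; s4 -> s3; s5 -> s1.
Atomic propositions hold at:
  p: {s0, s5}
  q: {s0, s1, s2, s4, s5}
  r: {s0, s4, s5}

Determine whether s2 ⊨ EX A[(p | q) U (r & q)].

Sat(p | q) = {s0, s1, s2, s4, s5}
Sat(r & q) = {s0, s4, s5}
A[(p | q) U (r & q)]: least fixpoint, start Z0 = Sat((r & q)) = {s0, s4, s5}, add states in Sat(p | q) with every successor in Z. Z1 = {s0, s1, s4, s5}; fixed.
Sat(A[(p | q) U (r & q)]) = {s0, s1, s4, s5}
Sat(EX A[(p | q) U (r & q)]) = {s : some successor in {s0, s1, s4, s5}} = {s1, s2, s3, s5}
s2 ∈ Sat(EX A[(p | q) U (r & q)]) = {s1, s2, s3, s5}, so the formula holds at s2.

Yes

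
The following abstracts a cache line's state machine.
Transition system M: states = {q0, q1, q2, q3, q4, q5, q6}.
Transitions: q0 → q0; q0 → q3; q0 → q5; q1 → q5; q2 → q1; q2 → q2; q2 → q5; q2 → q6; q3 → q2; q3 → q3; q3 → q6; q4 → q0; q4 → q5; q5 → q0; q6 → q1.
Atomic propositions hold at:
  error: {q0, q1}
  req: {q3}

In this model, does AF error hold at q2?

No

AF error: least fixpoint, start Z0 = {q0, q1}, add states with every successor in Z. Z1 = {q0, q1, q5, q6}; Z2 = {q0, q1, q4, q5, q6}; fixed.
Sat(AF error) = {q0, q1, q4, q5, q6}
q2 ∉ Sat(AF error) = {q0, q1, q4, q5, q6}, so the formula does not hold at q2.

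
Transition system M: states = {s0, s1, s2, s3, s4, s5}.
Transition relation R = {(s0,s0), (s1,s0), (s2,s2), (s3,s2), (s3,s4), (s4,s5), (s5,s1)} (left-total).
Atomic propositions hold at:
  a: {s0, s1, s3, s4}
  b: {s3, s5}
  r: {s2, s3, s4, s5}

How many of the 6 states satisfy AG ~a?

Sat(~a) = {s2, s5}
AG ~a: greatest fixpoint, start Z0 = {s2, s5}, keep only states in Sat with every successor in Z. Z1 = {s2}; fixed.
Sat(AG ~a) = {s2}
|Sat(AG ~a)| = |{s2}| = 1.

1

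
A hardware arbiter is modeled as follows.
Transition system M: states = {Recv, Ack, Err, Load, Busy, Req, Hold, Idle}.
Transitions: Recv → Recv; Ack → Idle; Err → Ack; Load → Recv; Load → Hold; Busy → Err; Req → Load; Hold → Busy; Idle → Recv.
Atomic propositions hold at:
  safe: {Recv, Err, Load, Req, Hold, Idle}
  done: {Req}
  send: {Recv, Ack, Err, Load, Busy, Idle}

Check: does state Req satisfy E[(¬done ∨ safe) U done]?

Yes

Sat(¬done) = {Recv, Ack, Err, Load, Busy, Hold, Idle}
Sat(¬done ∨ safe) = {Recv, Ack, Err, Load, Busy, Req, Hold, Idle}
E[(¬done ∨ safe) U done]: least fixpoint, start Z0 = Sat(done) = {Req}, add states in Sat(¬done ∨ safe) with some successor in Z. Already a fixed point.
Sat(E[(¬done ∨ safe) U done]) = {Req}
Req ∈ Sat(E[(¬done ∨ safe) U done]) = {Req}, so the formula holds at Req.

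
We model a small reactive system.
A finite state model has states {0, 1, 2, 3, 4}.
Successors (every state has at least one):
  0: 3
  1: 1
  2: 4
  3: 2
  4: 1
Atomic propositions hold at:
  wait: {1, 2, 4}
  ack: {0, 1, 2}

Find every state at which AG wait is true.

{1, 2, 4}

AG wait: greatest fixpoint, start Z0 = {1, 2, 4}, keep only states in Sat with every successor in Z. Already a fixed point.
Sat(AG wait) = {1, 2, 4}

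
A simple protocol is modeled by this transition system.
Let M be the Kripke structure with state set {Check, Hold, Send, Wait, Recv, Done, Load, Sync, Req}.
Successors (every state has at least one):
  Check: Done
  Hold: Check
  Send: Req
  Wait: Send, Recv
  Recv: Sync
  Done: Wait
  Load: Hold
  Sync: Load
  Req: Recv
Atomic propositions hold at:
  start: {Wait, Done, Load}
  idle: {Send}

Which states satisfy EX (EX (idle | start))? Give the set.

Sat(idle | start) = {Send, Wait, Done, Load}
Sat(EX (idle | start)) = {s : some successor in {Send, Wait, Done, Load}} = {Check, Wait, Done, Sync}
Sat(EX (EX (idle | start))) = {s : some successor in {Check, Wait, Done, Sync}} = {Check, Hold, Recv, Done}

{Check, Hold, Recv, Done}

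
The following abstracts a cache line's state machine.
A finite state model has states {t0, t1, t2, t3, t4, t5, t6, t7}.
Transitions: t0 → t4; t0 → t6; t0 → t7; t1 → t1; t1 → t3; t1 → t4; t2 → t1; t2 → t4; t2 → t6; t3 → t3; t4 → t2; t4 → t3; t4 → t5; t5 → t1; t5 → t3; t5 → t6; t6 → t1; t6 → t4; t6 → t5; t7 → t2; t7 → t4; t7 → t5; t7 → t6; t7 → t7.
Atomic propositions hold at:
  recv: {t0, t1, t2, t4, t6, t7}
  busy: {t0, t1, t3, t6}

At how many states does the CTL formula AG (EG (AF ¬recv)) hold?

1

Sat(¬recv) = {t3, t5}
AF ¬recv: least fixpoint, start Z0 = {t3, t5}, add states with every successor in Z. Already a fixed point.
Sat(AF ¬recv) = {t3, t5}
EG (AF ¬recv): greatest fixpoint, start Z0 = {t3, t5}, keep only states in Sat with some successor in Z. Already a fixed point.
Sat(EG (AF ¬recv)) = {t3, t5}
AG (EG (AF ¬recv)): greatest fixpoint, start Z0 = {t3, t5}, keep only states in Sat with every successor in Z. Z1 = {t3}; fixed.
Sat(AG (EG (AF ¬recv))) = {t3}
|Sat(AG (EG (AF ¬recv)))| = |{t3}| = 1.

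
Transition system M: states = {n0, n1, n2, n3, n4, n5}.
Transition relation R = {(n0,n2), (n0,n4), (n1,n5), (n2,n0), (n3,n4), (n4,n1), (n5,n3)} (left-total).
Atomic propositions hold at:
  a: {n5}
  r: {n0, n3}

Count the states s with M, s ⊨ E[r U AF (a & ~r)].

5

Sat(~r) = {n1, n2, n4, n5}
Sat(a & ~r) = {n5}
AF (a & ~r): least fixpoint, start Z0 = {n5}, add states with every successor in Z. Z1 = {n1, n5}; Z2 = {n1, n4, n5}; Z3 = {n1, n3, n4, n5}; fixed.
Sat(AF (a & ~r)) = {n1, n3, n4, n5}
E[r U AF (a & ~r)]: least fixpoint, start Z0 = Sat(AF (a & ~r)) = {n1, n3, n4, n5}, add states in Sat(r) with some successor in Z. Z1 = {n0, n1, n3, n4, n5}; fixed.
Sat(E[r U AF (a & ~r)]) = {n0, n1, n3, n4, n5}
|Sat(E[r U AF (a & ~r)])| = |{n0, n1, n3, n4, n5}| = 5.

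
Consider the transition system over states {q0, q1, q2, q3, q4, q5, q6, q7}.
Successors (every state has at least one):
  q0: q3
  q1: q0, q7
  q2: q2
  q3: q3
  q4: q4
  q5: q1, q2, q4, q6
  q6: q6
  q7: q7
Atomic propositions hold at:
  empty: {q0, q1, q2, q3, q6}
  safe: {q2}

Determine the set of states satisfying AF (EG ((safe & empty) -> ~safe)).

{q0, q1, q3, q4, q5, q6, q7}

Sat(safe & empty) = {q2}
Sat(~safe) = {q0, q1, q3, q4, q5, q6, q7}
Sat((safe & empty) -> ~safe) = {q0, q1, q3, q4, q5, q6, q7}
EG ((safe & empty) -> ~safe): greatest fixpoint, start Z0 = {q0, q1, q3, q4, q5, q6, q7}, keep only states in Sat with some successor in Z. Already a fixed point.
Sat(EG ((safe & empty) -> ~safe)) = {q0, q1, q3, q4, q5, q6, q7}
AF (EG ((safe & empty) -> ~safe)): least fixpoint, start Z0 = {q0, q1, q3, q4, q5, q6, q7}, add states with every successor in Z. Already a fixed point.
Sat(AF (EG ((safe & empty) -> ~safe))) = {q0, q1, q3, q4, q5, q6, q7}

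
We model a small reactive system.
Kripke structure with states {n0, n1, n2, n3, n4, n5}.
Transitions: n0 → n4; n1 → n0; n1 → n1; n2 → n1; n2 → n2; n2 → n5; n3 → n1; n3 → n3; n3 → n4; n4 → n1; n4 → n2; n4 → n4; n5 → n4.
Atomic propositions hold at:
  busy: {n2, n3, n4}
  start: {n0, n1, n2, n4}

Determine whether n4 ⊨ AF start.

AF start: least fixpoint, start Z0 = {n0, n1, n2, n4}, add states with every successor in Z. Z1 = {n0, n1, n2, n4, n5}; fixed.
Sat(AF start) = {n0, n1, n2, n4, n5}
n4 ∈ Sat(AF start) = {n0, n1, n2, n4, n5}, so the formula holds at n4.

Yes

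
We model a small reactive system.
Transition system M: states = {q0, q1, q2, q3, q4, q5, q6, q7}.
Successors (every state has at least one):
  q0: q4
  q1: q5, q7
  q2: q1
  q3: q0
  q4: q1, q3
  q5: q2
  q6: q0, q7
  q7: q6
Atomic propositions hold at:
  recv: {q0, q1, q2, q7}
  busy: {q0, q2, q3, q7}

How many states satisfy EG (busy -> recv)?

Sat(busy -> recv) = {q0, q1, q2, q4, q5, q6, q7}
EG (busy -> recv): greatest fixpoint, start Z0 = {q0, q1, q2, q4, q5, q6, q7}, keep only states in Sat with some successor in Z. Already a fixed point.
Sat(EG (busy -> recv)) = {q0, q1, q2, q4, q5, q6, q7}
|Sat(EG (busy -> recv))| = |{q0, q1, q2, q4, q5, q6, q7}| = 7.

7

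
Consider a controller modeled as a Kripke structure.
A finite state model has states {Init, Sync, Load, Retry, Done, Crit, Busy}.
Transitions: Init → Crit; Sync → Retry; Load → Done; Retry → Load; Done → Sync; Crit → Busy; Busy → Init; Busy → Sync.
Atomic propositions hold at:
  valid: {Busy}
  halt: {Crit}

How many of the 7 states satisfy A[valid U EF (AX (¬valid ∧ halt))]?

Sat(¬valid) = {Init, Sync, Load, Retry, Done, Crit}
Sat(¬valid ∧ halt) = {Crit}
Sat(AX (¬valid ∧ halt)) = {s : every successor in {Crit}} = {Init}
EF (AX (¬valid ∧ halt)): least fixpoint, start Z0 = {Init}, add states with some successor in Z. Z1 = {Init, Busy}; Z2 = {Init, Crit, Busy}; fixed.
Sat(EF (AX (¬valid ∧ halt))) = {Init, Crit, Busy}
A[valid U EF (AX (¬valid ∧ halt))]: least fixpoint, start Z0 = Sat(EF (AX (¬valid ∧ halt))) = {Init, Crit, Busy}, add states in Sat(valid) with every successor in Z. Already a fixed point.
Sat(A[valid U EF (AX (¬valid ∧ halt))]) = {Init, Crit, Busy}
|Sat(A[valid U EF (AX (¬valid ∧ halt))])| = |{Init, Crit, Busy}| = 3.

3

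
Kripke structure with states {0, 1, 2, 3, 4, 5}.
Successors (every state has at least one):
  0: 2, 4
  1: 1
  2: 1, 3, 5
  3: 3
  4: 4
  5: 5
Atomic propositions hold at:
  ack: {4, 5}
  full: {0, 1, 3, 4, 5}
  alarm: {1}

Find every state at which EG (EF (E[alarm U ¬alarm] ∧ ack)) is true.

Sat(¬alarm) = {0, 2, 3, 4, 5}
E[alarm U ¬alarm]: least fixpoint, start Z0 = Sat(¬alarm) = {0, 2, 3, 4, 5}, add states in Sat(alarm) with some successor in Z. Already a fixed point.
Sat(E[alarm U ¬alarm]) = {0, 2, 3, 4, 5}
Sat(E[alarm U ¬alarm] ∧ ack) = {4, 5}
EF (E[alarm U ¬alarm] ∧ ack): least fixpoint, start Z0 = {4, 5}, add states with some successor in Z. Z1 = {0, 2, 4, 5}; fixed.
Sat(EF (E[alarm U ¬alarm] ∧ ack)) = {0, 2, 4, 5}
EG (EF (E[alarm U ¬alarm] ∧ ack)): greatest fixpoint, start Z0 = {0, 2, 4, 5}, keep only states in Sat with some successor in Z. Already a fixed point.
Sat(EG (EF (E[alarm U ¬alarm] ∧ ack))) = {0, 2, 4, 5}

{0, 2, 4, 5}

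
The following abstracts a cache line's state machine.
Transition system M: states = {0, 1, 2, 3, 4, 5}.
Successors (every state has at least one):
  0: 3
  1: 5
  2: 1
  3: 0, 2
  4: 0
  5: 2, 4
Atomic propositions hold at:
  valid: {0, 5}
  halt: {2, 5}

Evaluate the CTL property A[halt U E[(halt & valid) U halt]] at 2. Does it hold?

Yes

Sat(halt & valid) = {5}
E[(halt & valid) U halt]: least fixpoint, start Z0 = Sat(halt) = {2, 5}, add states in Sat(halt & valid) with some successor in Z. Already a fixed point.
Sat(E[(halt & valid) U halt]) = {2, 5}
A[halt U E[(halt & valid) U halt]]: least fixpoint, start Z0 = Sat(E[(halt & valid) U halt]) = {2, 5}, add states in Sat(halt) with every successor in Z. Already a fixed point.
Sat(A[halt U E[(halt & valid) U halt]]) = {2, 5}
2 ∈ Sat(A[halt U E[(halt & valid) U halt]]) = {2, 5}, so the formula holds at 2.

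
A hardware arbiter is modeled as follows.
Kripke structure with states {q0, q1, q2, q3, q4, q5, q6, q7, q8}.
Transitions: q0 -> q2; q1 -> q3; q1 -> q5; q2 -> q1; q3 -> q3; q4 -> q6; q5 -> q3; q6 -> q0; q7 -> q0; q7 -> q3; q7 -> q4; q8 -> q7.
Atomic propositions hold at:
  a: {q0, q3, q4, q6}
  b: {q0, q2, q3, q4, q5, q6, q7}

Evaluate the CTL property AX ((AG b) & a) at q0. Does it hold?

AG b: greatest fixpoint, start Z0 = {q0, q2, q3, q4, q5, q6, q7}, keep only states in Sat with every successor in Z. Z1 = {q0, q3, q4, q5, q6, q7}; Z2 = {q3, q4, q5, q6, q7}; Z3 = {q3, q4, q5}; Z4 = {q3, q5}; fixed.
Sat(AG b) = {q3, q5}
Sat((AG b) & a) = {q3}
Sat(AX ((AG b) & a)) = {s : every successor in {q3}} = {q3, q5}
q0 ∉ Sat(AX ((AG b) & a)) = {q3, q5}, so the formula does not hold at q0.

No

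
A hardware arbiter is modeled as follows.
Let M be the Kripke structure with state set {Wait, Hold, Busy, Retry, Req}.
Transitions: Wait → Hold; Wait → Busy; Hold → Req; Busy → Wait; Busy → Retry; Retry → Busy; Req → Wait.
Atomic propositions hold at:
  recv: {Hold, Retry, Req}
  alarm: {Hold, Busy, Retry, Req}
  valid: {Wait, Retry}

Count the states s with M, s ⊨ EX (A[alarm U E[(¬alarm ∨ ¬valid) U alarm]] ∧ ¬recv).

Sat(¬alarm) = {Wait}
Sat(¬valid) = {Hold, Busy, Req}
Sat(¬alarm ∨ ¬valid) = {Wait, Hold, Busy, Req}
E[(¬alarm ∨ ¬valid) U alarm]: least fixpoint, start Z0 = Sat(alarm) = {Hold, Busy, Retry, Req}, add states in Sat(¬alarm ∨ ¬valid) with some successor in Z. Z1 = {Wait, Hold, Busy, Retry, Req}; fixed.
Sat(E[(¬alarm ∨ ¬valid) U alarm]) = {Wait, Hold, Busy, Retry, Req}
A[alarm U E[(¬alarm ∨ ¬valid) U alarm]]: least fixpoint, start Z0 = Sat(E[(¬alarm ∨ ¬valid) U alarm]) = {Wait, Hold, Busy, Retry, Req}, add states in Sat(alarm) with every successor in Z. Already a fixed point.
Sat(A[alarm U E[(¬alarm ∨ ¬valid) U alarm]]) = {Wait, Hold, Busy, Retry, Req}
Sat(¬recv) = {Wait, Busy}
Sat(A[alarm U E[(¬alarm ∨ ¬valid) U alarm]] ∧ ¬recv) = {Wait, Busy}
Sat(EX (A[alarm U E[(¬alarm ∨ ¬valid) U alarm]] ∧ ¬recv)) = {s : some successor in {Wait, Busy}} = {Wait, Busy, Retry, Req}
|Sat(EX (A[alarm U E[(¬alarm ∨ ¬valid) U alarm]] ∧ ¬recv))| = |{Wait, Busy, Retry, Req}| = 4.

4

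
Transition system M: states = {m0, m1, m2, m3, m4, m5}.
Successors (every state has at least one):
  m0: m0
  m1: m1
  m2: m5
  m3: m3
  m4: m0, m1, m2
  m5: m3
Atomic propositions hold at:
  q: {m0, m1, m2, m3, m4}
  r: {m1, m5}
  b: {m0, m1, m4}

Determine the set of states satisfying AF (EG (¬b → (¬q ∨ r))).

{m0, m1, m4}

Sat(¬b) = {m2, m3, m5}
Sat(¬q) = {m5}
Sat(¬q ∨ r) = {m1, m5}
Sat(¬b → (¬q ∨ r)) = {m0, m1, m4, m5}
EG (¬b → (¬q ∨ r)): greatest fixpoint, start Z0 = {m0, m1, m4, m5}, keep only states in Sat with some successor in Z. Z1 = {m0, m1, m4}; fixed.
Sat(EG (¬b → (¬q ∨ r))) = {m0, m1, m4}
AF (EG (¬b → (¬q ∨ r))): least fixpoint, start Z0 = {m0, m1, m4}, add states with every successor in Z. Already a fixed point.
Sat(AF (EG (¬b → (¬q ∨ r)))) = {m0, m1, m4}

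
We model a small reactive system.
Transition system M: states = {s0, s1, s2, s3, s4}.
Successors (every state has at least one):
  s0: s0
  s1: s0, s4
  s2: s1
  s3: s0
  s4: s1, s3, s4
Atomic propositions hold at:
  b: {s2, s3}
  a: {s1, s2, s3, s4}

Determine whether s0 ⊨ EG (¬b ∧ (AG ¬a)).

Yes

Sat(¬b) = {s0, s1, s4}
Sat(¬a) = {s0}
AG ¬a: greatest fixpoint, start Z0 = {s0}, keep only states in Sat with every successor in Z. Already a fixed point.
Sat(AG ¬a) = {s0}
Sat(¬b ∧ (AG ¬a)) = {s0}
EG (¬b ∧ (AG ¬a)): greatest fixpoint, start Z0 = {s0}, keep only states in Sat with some successor in Z. Already a fixed point.
Sat(EG (¬b ∧ (AG ¬a))) = {s0}
s0 ∈ Sat(EG (¬b ∧ (AG ¬a))) = {s0}, so the formula holds at s0.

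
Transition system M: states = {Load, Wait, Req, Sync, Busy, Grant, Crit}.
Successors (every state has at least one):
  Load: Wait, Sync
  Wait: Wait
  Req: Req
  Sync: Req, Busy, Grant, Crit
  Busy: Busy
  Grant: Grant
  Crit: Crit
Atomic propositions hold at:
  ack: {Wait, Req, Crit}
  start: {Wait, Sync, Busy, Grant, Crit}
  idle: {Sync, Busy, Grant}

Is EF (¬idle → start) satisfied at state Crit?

Sat(¬idle) = {Load, Wait, Req, Crit}
Sat(¬idle → start) = {Wait, Sync, Busy, Grant, Crit}
EF (¬idle → start): least fixpoint, start Z0 = {Wait, Sync, Busy, Grant, Crit}, add states with some successor in Z. Z1 = {Load, Wait, Sync, Busy, Grant, Crit}; fixed.
Sat(EF (¬idle → start)) = {Load, Wait, Sync, Busy, Grant, Crit}
Crit ∈ Sat(EF (¬idle → start)) = {Load, Wait, Sync, Busy, Grant, Crit}, so the formula holds at Crit.

Yes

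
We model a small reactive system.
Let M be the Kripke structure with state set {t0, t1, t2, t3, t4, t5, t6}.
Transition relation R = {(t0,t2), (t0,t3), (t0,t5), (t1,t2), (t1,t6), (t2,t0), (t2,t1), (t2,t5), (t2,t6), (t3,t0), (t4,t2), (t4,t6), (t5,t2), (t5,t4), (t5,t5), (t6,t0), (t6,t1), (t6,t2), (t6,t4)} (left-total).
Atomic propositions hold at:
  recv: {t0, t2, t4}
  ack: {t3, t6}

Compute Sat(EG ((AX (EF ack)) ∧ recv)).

{t0, t2, t4}

EF ack: least fixpoint, start Z0 = {t3, t6}, add states with some successor in Z. Z1 = {t0, t1, t2, t3, t4, t6}; Z2 = {t0, t1, t2, t3, t4, t5, t6}; fixed.
Sat(EF ack) = {t0, t1, t2, t3, t4, t5, t6}
Sat(AX (EF ack)) = {s : every successor in {t0, t1, t2, t3, t4, t5, t6}} = {t0, t1, t2, t3, t4, t5, t6}
Sat((AX (EF ack)) ∧ recv) = {t0, t2, t4}
EG ((AX (EF ack)) ∧ recv): greatest fixpoint, start Z0 = {t0, t2, t4}, keep only states in Sat with some successor in Z. Already a fixed point.
Sat(EG ((AX (EF ack)) ∧ recv)) = {t0, t2, t4}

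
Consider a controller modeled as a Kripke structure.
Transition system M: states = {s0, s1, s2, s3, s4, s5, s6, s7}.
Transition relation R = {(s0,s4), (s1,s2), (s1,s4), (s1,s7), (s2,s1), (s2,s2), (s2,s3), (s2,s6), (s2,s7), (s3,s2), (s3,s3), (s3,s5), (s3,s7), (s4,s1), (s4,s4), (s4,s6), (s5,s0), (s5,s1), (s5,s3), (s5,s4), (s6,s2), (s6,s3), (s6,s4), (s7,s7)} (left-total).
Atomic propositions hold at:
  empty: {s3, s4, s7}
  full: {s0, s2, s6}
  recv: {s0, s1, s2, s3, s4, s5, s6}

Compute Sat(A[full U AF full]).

AF full: least fixpoint, start Z0 = {s0, s2, s6}, add states with every successor in Z. Already a fixed point.
Sat(AF full) = {s0, s2, s6}
A[full U AF full]: least fixpoint, start Z0 = Sat(AF full) = {s0, s2, s6}, add states in Sat(full) with every successor in Z. Already a fixed point.
Sat(A[full U AF full]) = {s0, s2, s6}

{s0, s2, s6}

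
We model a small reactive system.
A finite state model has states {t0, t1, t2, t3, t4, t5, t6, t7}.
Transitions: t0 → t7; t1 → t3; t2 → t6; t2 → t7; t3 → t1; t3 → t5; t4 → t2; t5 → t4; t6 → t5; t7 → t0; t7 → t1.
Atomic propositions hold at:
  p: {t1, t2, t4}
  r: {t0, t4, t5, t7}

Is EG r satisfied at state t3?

EG r: greatest fixpoint, start Z0 = {t0, t4, t5, t7}, keep only states in Sat with some successor in Z. Z1 = {t0, t5, t7}; Z2 = {t0, t7}; fixed.
Sat(EG r) = {t0, t7}
t3 ∉ Sat(EG r) = {t0, t7}, so the formula does not hold at t3.

No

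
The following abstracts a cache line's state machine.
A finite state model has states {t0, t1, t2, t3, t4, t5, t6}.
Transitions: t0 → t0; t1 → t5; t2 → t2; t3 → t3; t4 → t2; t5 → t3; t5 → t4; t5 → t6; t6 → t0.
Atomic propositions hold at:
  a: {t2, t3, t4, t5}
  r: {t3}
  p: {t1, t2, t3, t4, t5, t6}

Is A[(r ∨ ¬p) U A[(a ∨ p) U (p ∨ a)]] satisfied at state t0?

Sat(¬p) = {t0}
Sat(r ∨ ¬p) = {t0, t3}
Sat(a ∨ p) = {t1, t2, t3, t4, t5, t6}
Sat(p ∨ a) = {t1, t2, t3, t4, t5, t6}
A[(a ∨ p) U (p ∨ a)]: least fixpoint, start Z0 = Sat((p ∨ a)) = {t1, t2, t3, t4, t5, t6}, add states in Sat(a ∨ p) with every successor in Z. Already a fixed point.
Sat(A[(a ∨ p) U (p ∨ a)]) = {t1, t2, t3, t4, t5, t6}
A[(r ∨ ¬p) U A[(a ∨ p) U (p ∨ a)]]: least fixpoint, start Z0 = Sat(A[(a ∨ p) U (p ∨ a)]) = {t1, t2, t3, t4, t5, t6}, add states in Sat(r ∨ ¬p) with every successor in Z. Already a fixed point.
Sat(A[(r ∨ ¬p) U A[(a ∨ p) U (p ∨ a)]]) = {t1, t2, t3, t4, t5, t6}
t0 ∉ Sat(A[(r ∨ ¬p) U A[(a ∨ p) U (p ∨ a)]]) = {t1, t2, t3, t4, t5, t6}, so the formula does not hold at t0.

No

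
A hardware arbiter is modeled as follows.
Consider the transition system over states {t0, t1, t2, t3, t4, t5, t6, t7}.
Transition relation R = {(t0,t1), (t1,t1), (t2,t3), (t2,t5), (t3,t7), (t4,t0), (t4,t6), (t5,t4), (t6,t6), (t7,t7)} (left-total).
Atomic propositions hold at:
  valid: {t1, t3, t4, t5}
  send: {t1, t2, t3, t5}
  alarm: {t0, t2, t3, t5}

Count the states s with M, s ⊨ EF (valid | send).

Sat(valid | send) = {t1, t2, t3, t4, t5}
EF (valid | send): least fixpoint, start Z0 = {t1, t2, t3, t4, t5}, add states with some successor in Z. Z1 = {t0, t1, t2, t3, t4, t5}; fixed.
Sat(EF (valid | send)) = {t0, t1, t2, t3, t4, t5}
|Sat(EF (valid | send))| = |{t0, t1, t2, t3, t4, t5}| = 6.

6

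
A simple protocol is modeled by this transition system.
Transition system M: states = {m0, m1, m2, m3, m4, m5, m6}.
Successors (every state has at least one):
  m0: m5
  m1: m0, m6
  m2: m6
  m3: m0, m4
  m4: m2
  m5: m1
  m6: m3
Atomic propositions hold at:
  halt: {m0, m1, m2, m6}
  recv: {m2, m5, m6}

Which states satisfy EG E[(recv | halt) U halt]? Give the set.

{m0, m1, m5}

Sat(recv | halt) = {m0, m1, m2, m5, m6}
E[(recv | halt) U halt]: least fixpoint, start Z0 = Sat(halt) = {m0, m1, m2, m6}, add states in Sat(recv | halt) with some successor in Z. Z1 = {m0, m1, m2, m5, m6}; fixed.
Sat(E[(recv | halt) U halt]) = {m0, m1, m2, m5, m6}
EG E[(recv | halt) U halt]: greatest fixpoint, start Z0 = {m0, m1, m2, m5, m6}, keep only states in Sat with some successor in Z. Z1 = {m0, m1, m2, m5}; Z2 = {m0, m1, m5}; fixed.
Sat(EG E[(recv | halt) U halt]) = {m0, m1, m5}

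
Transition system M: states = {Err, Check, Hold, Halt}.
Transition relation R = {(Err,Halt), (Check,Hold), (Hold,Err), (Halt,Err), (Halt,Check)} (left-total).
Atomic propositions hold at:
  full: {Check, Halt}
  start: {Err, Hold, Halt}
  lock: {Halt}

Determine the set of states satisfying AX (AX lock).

Sat(AX lock) = {s : every successor in {Halt}} = {Err}
Sat(AX (AX lock)) = {s : every successor in {Err}} = {Hold}

{Hold}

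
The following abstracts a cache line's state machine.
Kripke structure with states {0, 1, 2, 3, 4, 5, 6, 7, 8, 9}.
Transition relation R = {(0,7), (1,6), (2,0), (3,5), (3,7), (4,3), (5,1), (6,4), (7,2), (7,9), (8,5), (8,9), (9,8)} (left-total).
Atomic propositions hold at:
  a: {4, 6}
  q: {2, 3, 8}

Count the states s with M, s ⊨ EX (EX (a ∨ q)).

7

Sat(a ∨ q) = {2, 3, 4, 6, 8}
Sat(EX (a ∨ q)) = {s : some successor in {2, 3, 4, 6, 8}} = {1, 4, 6, 7, 9}
Sat(EX (EX (a ∨ q))) = {s : some successor in {1, 4, 6, 7, 9}} = {0, 1, 3, 5, 6, 7, 8}
|Sat(EX (EX (a ∨ q)))| = |{0, 1, 3, 5, 6, 7, 8}| = 7.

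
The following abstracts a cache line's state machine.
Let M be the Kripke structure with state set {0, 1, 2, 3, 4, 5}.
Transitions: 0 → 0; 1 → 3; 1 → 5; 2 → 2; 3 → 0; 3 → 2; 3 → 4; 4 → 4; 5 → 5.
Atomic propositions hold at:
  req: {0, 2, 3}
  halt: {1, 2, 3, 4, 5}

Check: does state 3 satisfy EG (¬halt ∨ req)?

Sat(¬halt) = {0}
Sat(¬halt ∨ req) = {0, 2, 3}
EG (¬halt ∨ req): greatest fixpoint, start Z0 = {0, 2, 3}, keep only states in Sat with some successor in Z. Already a fixed point.
Sat(EG (¬halt ∨ req)) = {0, 2, 3}
3 ∈ Sat(EG (¬halt ∨ req)) = {0, 2, 3}, so the formula holds at 3.

Yes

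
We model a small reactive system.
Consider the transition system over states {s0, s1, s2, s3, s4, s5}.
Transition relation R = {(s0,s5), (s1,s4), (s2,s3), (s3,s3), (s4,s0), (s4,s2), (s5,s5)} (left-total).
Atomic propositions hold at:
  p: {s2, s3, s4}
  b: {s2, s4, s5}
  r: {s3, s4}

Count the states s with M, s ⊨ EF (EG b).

4

EG b: greatest fixpoint, start Z0 = {s2, s4, s5}, keep only states in Sat with some successor in Z. Z1 = {s4, s5}; Z2 = {s5}; fixed.
Sat(EG b) = {s5}
EF (EG b): least fixpoint, start Z0 = {s5}, add states with some successor in Z. Z1 = {s0, s5}; Z2 = {s0, s4, s5}; Z3 = {s0, s1, s4, s5}; fixed.
Sat(EF (EG b)) = {s0, s1, s4, s5}
|Sat(EF (EG b))| = |{s0, s1, s4, s5}| = 4.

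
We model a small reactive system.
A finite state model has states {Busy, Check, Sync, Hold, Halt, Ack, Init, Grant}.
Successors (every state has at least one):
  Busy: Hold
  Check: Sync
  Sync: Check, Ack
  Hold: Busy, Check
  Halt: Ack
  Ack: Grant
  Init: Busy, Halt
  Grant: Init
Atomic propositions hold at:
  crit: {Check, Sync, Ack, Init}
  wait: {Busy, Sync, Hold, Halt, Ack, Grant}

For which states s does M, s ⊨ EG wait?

{Busy, Hold}

EG wait: greatest fixpoint, start Z0 = {Busy, Sync, Hold, Halt, Ack, Grant}, keep only states in Sat with some successor in Z. Z1 = {Busy, Sync, Hold, Halt, Ack}; Z2 = {Busy, Sync, Hold, Halt}; Z3 = {Busy, Hold}; fixed.
Sat(EG wait) = {Busy, Hold}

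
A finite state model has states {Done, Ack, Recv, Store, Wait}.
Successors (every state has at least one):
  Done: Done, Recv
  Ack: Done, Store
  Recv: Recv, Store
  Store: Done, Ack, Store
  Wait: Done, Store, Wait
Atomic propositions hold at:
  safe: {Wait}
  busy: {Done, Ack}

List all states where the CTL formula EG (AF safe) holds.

AF safe: least fixpoint, start Z0 = {Wait}, add states with every successor in Z. Already a fixed point.
Sat(AF safe) = {Wait}
EG (AF safe): greatest fixpoint, start Z0 = {Wait}, keep only states in Sat with some successor in Z. Already a fixed point.
Sat(EG (AF safe)) = {Wait}

{Wait}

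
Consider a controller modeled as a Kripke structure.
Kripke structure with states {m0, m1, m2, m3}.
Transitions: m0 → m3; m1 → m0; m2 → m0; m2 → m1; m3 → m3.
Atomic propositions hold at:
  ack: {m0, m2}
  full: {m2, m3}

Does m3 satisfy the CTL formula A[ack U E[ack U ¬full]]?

Sat(¬full) = {m0, m1}
E[ack U ¬full]: least fixpoint, start Z0 = Sat(¬full) = {m0, m1}, add states in Sat(ack) with some successor in Z. Z1 = {m0, m1, m2}; fixed.
Sat(E[ack U ¬full]) = {m0, m1, m2}
A[ack U E[ack U ¬full]]: least fixpoint, start Z0 = Sat(E[ack U ¬full]) = {m0, m1, m2}, add states in Sat(ack) with every successor in Z. Already a fixed point.
Sat(A[ack U E[ack U ¬full]]) = {m0, m1, m2}
m3 ∉ Sat(A[ack U E[ack U ¬full]]) = {m0, m1, m2}, so the formula does not hold at m3.

No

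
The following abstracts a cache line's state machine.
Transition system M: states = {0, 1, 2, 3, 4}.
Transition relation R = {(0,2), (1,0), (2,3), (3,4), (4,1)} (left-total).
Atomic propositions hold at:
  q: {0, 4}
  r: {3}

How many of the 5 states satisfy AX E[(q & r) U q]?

Sat(q & r) = ∅
E[(q & r) U q]: least fixpoint, start Z0 = Sat(q) = {0, 4}, add states in Sat(q & r) with some successor in Z. Already a fixed point.
Sat(E[(q & r) U q]) = {0, 4}
Sat(AX E[(q & r) U q]) = {s : every successor in {0, 4}} = {1, 3}
|Sat(AX E[(q & r) U q])| = |{1, 3}| = 2.

2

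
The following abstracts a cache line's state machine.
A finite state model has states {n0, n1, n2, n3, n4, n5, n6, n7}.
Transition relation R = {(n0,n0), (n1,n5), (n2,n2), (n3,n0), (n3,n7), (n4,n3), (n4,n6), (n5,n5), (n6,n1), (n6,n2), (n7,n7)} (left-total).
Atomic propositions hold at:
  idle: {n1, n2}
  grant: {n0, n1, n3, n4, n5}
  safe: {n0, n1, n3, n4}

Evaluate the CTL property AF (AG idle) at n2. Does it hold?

Yes

AG idle: greatest fixpoint, start Z0 = {n1, n2}, keep only states in Sat with every successor in Z. Z1 = {n2}; fixed.
Sat(AG idle) = {n2}
AF (AG idle): least fixpoint, start Z0 = {n2}, add states with every successor in Z. Already a fixed point.
Sat(AF (AG idle)) = {n2}
n2 ∈ Sat(AF (AG idle)) = {n2}, so the formula holds at n2.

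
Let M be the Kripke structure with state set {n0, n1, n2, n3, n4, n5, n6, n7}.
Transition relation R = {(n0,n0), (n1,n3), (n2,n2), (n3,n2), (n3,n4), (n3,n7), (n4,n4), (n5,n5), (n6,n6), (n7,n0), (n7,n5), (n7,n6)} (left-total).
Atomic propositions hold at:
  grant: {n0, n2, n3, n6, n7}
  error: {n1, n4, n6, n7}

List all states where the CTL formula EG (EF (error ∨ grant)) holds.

{n0, n1, n2, n3, n4, n6, n7}

Sat(error ∨ grant) = {n0, n1, n2, n3, n4, n6, n7}
EF (error ∨ grant): least fixpoint, start Z0 = {n0, n1, n2, n3, n4, n6, n7}, add states with some successor in Z. Already a fixed point.
Sat(EF (error ∨ grant)) = {n0, n1, n2, n3, n4, n6, n7}
EG (EF (error ∨ grant)): greatest fixpoint, start Z0 = {n0, n1, n2, n3, n4, n6, n7}, keep only states in Sat with some successor in Z. Already a fixed point.
Sat(EG (EF (error ∨ grant))) = {n0, n1, n2, n3, n4, n6, n7}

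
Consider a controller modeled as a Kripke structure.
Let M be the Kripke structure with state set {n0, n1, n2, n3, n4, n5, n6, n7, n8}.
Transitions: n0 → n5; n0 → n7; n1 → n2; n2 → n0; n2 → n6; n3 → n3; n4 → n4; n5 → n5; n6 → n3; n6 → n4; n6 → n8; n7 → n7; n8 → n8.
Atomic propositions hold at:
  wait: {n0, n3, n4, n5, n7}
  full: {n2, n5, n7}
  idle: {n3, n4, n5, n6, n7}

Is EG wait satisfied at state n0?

EG wait: greatest fixpoint, start Z0 = {n0, n3, n4, n5, n7}, keep only states in Sat with some successor in Z. Already a fixed point.
Sat(EG wait) = {n0, n3, n4, n5, n7}
n0 ∈ Sat(EG wait) = {n0, n3, n4, n5, n7}, so the formula holds at n0.

Yes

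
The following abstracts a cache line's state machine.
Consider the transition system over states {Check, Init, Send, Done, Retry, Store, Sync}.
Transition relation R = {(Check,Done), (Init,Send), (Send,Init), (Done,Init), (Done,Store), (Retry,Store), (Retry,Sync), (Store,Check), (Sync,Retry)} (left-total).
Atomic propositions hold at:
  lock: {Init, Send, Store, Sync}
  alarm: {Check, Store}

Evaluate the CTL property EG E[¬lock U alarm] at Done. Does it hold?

Sat(¬lock) = {Check, Done, Retry}
E[¬lock U alarm]: least fixpoint, start Z0 = Sat(alarm) = {Check, Store}, add states in Sat(¬lock) with some successor in Z. Z1 = {Check, Done, Retry, Store}; fixed.
Sat(E[¬lock U alarm]) = {Check, Done, Retry, Store}
EG E[¬lock U alarm]: greatest fixpoint, start Z0 = {Check, Done, Retry, Store}, keep only states in Sat with some successor in Z. Already a fixed point.
Sat(EG E[¬lock U alarm]) = {Check, Done, Retry, Store}
Done ∈ Sat(EG E[¬lock U alarm]) = {Check, Done, Retry, Store}, so the formula holds at Done.

Yes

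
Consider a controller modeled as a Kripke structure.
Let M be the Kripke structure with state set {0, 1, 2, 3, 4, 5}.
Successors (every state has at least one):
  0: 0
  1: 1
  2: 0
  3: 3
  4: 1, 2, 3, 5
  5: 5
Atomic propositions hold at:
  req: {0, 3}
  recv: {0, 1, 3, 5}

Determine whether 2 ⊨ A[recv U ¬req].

Yes

Sat(¬req) = {1, 2, 4, 5}
A[recv U ¬req]: least fixpoint, start Z0 = Sat(¬req) = {1, 2, 4, 5}, add states in Sat(recv) with every successor in Z. Already a fixed point.
Sat(A[recv U ¬req]) = {1, 2, 4, 5}
2 ∈ Sat(A[recv U ¬req]) = {1, 2, 4, 5}, so the formula holds at 2.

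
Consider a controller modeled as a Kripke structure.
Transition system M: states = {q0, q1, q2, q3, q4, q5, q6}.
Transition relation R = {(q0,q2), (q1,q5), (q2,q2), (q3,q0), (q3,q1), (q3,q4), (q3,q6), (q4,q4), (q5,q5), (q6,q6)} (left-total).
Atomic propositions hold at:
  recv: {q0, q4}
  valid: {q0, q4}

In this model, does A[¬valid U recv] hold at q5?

Sat(¬valid) = {q1, q2, q3, q5, q6}
A[¬valid U recv]: least fixpoint, start Z0 = Sat(recv) = {q0, q4}, add states in Sat(¬valid) with every successor in Z. Already a fixed point.
Sat(A[¬valid U recv]) = {q0, q4}
q5 ∉ Sat(A[¬valid U recv]) = {q0, q4}, so the formula does not hold at q5.

No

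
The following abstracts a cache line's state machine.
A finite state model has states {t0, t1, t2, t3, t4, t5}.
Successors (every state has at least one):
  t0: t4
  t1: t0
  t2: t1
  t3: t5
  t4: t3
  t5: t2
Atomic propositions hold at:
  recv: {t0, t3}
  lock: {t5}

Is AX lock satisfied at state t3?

Yes

Sat(AX lock) = {s : every successor in {t5}} = {t3}
t3 ∈ Sat(AX lock) = {t3}, so the formula holds at t3.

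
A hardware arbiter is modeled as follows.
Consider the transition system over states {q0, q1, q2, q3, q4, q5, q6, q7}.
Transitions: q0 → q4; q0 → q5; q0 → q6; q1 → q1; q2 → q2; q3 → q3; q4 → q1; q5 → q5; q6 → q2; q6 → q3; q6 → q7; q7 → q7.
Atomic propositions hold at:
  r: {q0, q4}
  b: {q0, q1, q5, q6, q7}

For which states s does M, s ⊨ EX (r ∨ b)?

Sat(r ∨ b) = {q0, q1, q4, q5, q6, q7}
Sat(EX (r ∨ b)) = {s : some successor in {q0, q1, q4, q5, q6, q7}} = {q0, q1, q4, q5, q6, q7}

{q0, q1, q4, q5, q6, q7}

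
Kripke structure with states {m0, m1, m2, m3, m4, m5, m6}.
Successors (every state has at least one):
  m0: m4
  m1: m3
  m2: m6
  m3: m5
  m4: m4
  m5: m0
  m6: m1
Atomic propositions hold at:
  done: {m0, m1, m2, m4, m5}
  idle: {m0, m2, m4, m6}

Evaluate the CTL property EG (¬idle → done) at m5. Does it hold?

Sat(¬idle) = {m1, m3, m5}
Sat(¬idle → done) = {m0, m1, m2, m4, m5, m6}
EG (¬idle → done): greatest fixpoint, start Z0 = {m0, m1, m2, m4, m5, m6}, keep only states in Sat with some successor in Z. Z1 = {m0, m2, m4, m5, m6}; Z2 = {m0, m2, m4, m5}; Z3 = {m0, m4, m5}; fixed.
Sat(EG (¬idle → done)) = {m0, m4, m5}
m5 ∈ Sat(EG (¬idle → done)) = {m0, m4, m5}, so the formula holds at m5.

Yes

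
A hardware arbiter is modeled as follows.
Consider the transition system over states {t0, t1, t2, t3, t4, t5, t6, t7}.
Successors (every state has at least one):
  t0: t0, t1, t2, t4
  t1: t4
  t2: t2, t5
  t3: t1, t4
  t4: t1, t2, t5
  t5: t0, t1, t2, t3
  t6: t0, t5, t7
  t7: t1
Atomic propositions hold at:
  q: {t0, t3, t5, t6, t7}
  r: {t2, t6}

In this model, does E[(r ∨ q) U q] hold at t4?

No

Sat(r ∨ q) = {t0, t2, t3, t5, t6, t7}
E[(r ∨ q) U q]: least fixpoint, start Z0 = Sat(q) = {t0, t3, t5, t6, t7}, add states in Sat(r ∨ q) with some successor in Z. Z1 = {t0, t2, t3, t5, t6, t7}; fixed.
Sat(E[(r ∨ q) U q]) = {t0, t2, t3, t5, t6, t7}
t4 ∉ Sat(E[(r ∨ q) U q]) = {t0, t2, t3, t5, t6, t7}, so the formula does not hold at t4.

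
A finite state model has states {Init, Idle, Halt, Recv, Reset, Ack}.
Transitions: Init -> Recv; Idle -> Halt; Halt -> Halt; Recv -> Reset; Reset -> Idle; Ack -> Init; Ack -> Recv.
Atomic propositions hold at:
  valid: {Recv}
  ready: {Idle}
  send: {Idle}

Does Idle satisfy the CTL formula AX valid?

Sat(AX valid) = {s : every successor in {Recv}} = {Init}
Idle ∉ Sat(AX valid) = {Init}, so the formula does not hold at Idle.

No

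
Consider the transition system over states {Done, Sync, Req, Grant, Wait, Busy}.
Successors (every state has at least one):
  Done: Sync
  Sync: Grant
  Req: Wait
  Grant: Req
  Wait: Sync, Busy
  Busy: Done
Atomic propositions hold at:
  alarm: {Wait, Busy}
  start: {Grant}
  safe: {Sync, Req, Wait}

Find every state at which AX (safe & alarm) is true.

Sat(safe & alarm) = {Wait}
Sat(AX (safe & alarm)) = {s : every successor in {Wait}} = {Req}

{Req}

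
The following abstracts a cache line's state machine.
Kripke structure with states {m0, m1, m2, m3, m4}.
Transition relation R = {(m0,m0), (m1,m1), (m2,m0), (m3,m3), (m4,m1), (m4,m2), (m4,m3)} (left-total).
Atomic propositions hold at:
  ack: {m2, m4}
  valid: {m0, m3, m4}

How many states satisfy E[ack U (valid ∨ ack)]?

4

Sat(valid ∨ ack) = {m0, m2, m3, m4}
E[ack U (valid ∨ ack)]: least fixpoint, start Z0 = Sat((valid ∨ ack)) = {m0, m2, m3, m4}, add states in Sat(ack) with some successor in Z. Already a fixed point.
Sat(E[ack U (valid ∨ ack)]) = {m0, m2, m3, m4}
|Sat(E[ack U (valid ∨ ack)])| = |{m0, m2, m3, m4}| = 4.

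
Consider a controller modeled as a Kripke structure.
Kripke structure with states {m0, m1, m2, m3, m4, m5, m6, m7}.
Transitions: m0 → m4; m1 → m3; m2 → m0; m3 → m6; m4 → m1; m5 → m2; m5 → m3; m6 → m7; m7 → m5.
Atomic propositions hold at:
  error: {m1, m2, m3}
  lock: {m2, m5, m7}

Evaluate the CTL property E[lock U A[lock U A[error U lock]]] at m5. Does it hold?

A[error U lock]: least fixpoint, start Z0 = Sat(lock) = {m2, m5, m7}, add states in Sat(error) with every successor in Z. Already a fixed point.
Sat(A[error U lock]) = {m2, m5, m7}
A[lock U A[error U lock]]: least fixpoint, start Z0 = Sat(A[error U lock]) = {m2, m5, m7}, add states in Sat(lock) with every successor in Z. Already a fixed point.
Sat(A[lock U A[error U lock]]) = {m2, m5, m7}
E[lock U A[lock U A[error U lock]]]: least fixpoint, start Z0 = Sat(A[lock U A[error U lock]]) = {m2, m5, m7}, add states in Sat(lock) with some successor in Z. Already a fixed point.
Sat(E[lock U A[lock U A[error U lock]]]) = {m2, m5, m7}
m5 ∈ Sat(E[lock U A[lock U A[error U lock]]]) = {m2, m5, m7}, so the formula holds at m5.

Yes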